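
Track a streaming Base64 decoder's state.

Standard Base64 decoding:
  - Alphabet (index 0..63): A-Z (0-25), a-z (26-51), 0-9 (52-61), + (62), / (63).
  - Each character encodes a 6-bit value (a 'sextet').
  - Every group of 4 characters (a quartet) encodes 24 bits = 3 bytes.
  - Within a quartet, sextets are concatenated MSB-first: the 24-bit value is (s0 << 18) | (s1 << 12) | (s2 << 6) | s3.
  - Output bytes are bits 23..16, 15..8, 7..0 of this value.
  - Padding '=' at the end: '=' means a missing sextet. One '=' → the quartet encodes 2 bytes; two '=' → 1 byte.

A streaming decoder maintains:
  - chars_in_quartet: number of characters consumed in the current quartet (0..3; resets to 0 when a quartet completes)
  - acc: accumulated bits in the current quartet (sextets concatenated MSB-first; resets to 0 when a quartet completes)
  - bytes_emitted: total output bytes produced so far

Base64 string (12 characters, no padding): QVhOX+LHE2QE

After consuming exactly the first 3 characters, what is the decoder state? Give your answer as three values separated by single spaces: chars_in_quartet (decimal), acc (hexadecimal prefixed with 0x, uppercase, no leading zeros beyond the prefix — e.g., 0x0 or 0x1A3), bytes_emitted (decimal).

Answer: 3 0x10561 0

Derivation:
After char 0 ('Q'=16): chars_in_quartet=1 acc=0x10 bytes_emitted=0
After char 1 ('V'=21): chars_in_quartet=2 acc=0x415 bytes_emitted=0
After char 2 ('h'=33): chars_in_quartet=3 acc=0x10561 bytes_emitted=0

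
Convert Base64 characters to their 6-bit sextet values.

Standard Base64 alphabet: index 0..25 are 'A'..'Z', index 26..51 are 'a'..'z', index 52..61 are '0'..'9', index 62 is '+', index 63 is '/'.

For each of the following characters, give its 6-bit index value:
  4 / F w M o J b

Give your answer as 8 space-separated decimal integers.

Answer: 56 63 5 48 12 40 9 27

Derivation:
'4': 0..9 range, 52 + ord('4') − ord('0') = 56
'/': index 63
'F': A..Z range, ord('F') − ord('A') = 5
'w': a..z range, 26 + ord('w') − ord('a') = 48
'M': A..Z range, ord('M') − ord('A') = 12
'o': a..z range, 26 + ord('o') − ord('a') = 40
'J': A..Z range, ord('J') − ord('A') = 9
'b': a..z range, 26 + ord('b') − ord('a') = 27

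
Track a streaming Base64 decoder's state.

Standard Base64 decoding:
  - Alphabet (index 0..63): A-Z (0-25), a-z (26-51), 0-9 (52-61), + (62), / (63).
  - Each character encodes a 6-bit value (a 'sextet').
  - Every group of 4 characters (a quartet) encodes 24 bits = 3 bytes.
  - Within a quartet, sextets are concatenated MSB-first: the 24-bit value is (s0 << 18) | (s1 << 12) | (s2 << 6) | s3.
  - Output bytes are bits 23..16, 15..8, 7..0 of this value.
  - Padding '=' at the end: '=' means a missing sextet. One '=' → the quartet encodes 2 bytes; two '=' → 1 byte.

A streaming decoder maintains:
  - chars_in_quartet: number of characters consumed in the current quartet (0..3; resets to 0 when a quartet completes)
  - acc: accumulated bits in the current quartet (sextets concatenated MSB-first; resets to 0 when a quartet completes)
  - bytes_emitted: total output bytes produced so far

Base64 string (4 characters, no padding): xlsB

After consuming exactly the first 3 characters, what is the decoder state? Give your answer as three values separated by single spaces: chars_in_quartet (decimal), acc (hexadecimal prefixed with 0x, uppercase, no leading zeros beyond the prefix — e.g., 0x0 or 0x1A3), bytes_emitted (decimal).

Answer: 3 0x3196C 0

Derivation:
After char 0 ('x'=49): chars_in_quartet=1 acc=0x31 bytes_emitted=0
After char 1 ('l'=37): chars_in_quartet=2 acc=0xC65 bytes_emitted=0
After char 2 ('s'=44): chars_in_quartet=3 acc=0x3196C bytes_emitted=0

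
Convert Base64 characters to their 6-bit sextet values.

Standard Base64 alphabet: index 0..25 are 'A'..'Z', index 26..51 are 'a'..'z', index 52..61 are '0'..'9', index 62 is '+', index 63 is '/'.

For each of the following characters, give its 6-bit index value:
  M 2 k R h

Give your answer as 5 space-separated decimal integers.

Answer: 12 54 36 17 33

Derivation:
'M': A..Z range, ord('M') − ord('A') = 12
'2': 0..9 range, 52 + ord('2') − ord('0') = 54
'k': a..z range, 26 + ord('k') − ord('a') = 36
'R': A..Z range, ord('R') − ord('A') = 17
'h': a..z range, 26 + ord('h') − ord('a') = 33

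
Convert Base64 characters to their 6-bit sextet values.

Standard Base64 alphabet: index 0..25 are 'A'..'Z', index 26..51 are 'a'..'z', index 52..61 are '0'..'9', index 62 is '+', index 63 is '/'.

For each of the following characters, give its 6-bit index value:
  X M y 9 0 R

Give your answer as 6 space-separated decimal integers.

'X': A..Z range, ord('X') − ord('A') = 23
'M': A..Z range, ord('M') − ord('A') = 12
'y': a..z range, 26 + ord('y') − ord('a') = 50
'9': 0..9 range, 52 + ord('9') − ord('0') = 61
'0': 0..9 range, 52 + ord('0') − ord('0') = 52
'R': A..Z range, ord('R') − ord('A') = 17

Answer: 23 12 50 61 52 17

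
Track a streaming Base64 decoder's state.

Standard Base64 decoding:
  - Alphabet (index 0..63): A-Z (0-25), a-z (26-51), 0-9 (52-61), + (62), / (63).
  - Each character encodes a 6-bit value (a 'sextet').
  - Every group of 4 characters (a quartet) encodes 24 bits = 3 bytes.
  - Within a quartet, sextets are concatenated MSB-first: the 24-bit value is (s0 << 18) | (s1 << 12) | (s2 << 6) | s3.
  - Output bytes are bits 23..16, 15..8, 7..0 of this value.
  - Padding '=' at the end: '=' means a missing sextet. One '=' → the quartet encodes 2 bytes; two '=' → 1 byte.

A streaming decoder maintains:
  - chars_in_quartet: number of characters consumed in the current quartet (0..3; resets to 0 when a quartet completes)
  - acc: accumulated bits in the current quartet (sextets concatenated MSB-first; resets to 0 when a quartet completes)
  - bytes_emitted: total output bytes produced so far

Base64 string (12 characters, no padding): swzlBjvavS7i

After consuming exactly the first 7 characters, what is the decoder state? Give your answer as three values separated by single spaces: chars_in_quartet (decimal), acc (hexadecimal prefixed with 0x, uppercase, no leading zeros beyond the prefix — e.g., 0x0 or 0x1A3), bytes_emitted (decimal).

After char 0 ('s'=44): chars_in_quartet=1 acc=0x2C bytes_emitted=0
After char 1 ('w'=48): chars_in_quartet=2 acc=0xB30 bytes_emitted=0
After char 2 ('z'=51): chars_in_quartet=3 acc=0x2CC33 bytes_emitted=0
After char 3 ('l'=37): chars_in_quartet=4 acc=0xB30CE5 -> emit B3 0C E5, reset; bytes_emitted=3
After char 4 ('B'=1): chars_in_quartet=1 acc=0x1 bytes_emitted=3
After char 5 ('j'=35): chars_in_quartet=2 acc=0x63 bytes_emitted=3
After char 6 ('v'=47): chars_in_quartet=3 acc=0x18EF bytes_emitted=3

Answer: 3 0x18EF 3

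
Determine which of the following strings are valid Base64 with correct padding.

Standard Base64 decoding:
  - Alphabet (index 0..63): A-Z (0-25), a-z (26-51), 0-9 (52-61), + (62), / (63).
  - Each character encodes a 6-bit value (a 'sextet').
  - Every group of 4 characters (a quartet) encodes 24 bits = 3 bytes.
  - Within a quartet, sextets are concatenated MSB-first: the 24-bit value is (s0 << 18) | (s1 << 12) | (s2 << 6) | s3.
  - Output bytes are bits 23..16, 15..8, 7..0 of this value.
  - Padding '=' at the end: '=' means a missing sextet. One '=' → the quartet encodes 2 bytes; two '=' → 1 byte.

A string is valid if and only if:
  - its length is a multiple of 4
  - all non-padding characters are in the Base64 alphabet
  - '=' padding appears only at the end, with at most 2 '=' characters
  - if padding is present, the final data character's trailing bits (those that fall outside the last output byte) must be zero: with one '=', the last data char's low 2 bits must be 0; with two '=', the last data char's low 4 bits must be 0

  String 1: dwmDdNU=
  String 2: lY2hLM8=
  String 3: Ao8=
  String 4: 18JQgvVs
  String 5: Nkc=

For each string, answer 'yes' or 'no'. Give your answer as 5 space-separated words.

String 1: 'dwmDdNU=' → valid
String 2: 'lY2hLM8=' → valid
String 3: 'Ao8=' → valid
String 4: '18JQgvVs' → valid
String 5: 'Nkc=' → valid

Answer: yes yes yes yes yes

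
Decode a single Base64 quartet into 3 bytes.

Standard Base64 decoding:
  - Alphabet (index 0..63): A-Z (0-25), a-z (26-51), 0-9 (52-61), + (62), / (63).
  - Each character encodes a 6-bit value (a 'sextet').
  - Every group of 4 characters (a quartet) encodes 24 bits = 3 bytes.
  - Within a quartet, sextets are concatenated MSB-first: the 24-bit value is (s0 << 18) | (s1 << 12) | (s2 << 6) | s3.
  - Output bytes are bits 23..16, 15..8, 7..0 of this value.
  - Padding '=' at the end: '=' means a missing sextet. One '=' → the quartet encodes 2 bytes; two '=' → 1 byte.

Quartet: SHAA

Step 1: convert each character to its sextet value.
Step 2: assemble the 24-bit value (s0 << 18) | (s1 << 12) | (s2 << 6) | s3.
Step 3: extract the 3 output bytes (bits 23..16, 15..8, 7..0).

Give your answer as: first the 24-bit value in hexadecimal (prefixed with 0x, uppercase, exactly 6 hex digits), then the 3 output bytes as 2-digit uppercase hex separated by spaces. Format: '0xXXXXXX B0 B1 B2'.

Answer: 0x487000 48 70 00

Derivation:
Sextets: S=18, H=7, A=0, A=0
24-bit: (18<<18) | (7<<12) | (0<<6) | 0
      = 0x480000 | 0x007000 | 0x000000 | 0x000000
      = 0x487000
Bytes: (v>>16)&0xFF=48, (v>>8)&0xFF=70, v&0xFF=00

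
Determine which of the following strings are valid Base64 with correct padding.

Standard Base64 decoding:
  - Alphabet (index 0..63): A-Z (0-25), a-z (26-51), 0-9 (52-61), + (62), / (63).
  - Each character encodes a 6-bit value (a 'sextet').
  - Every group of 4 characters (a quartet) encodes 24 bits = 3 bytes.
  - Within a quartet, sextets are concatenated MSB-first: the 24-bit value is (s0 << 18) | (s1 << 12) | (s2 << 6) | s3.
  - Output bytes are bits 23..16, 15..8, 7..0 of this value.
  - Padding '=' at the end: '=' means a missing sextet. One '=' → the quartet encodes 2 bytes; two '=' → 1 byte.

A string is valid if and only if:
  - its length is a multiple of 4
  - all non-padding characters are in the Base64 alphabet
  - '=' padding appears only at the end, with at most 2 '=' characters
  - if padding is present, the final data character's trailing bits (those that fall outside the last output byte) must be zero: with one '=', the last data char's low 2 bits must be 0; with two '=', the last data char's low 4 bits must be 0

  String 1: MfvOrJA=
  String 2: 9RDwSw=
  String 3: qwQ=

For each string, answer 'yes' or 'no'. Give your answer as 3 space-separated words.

String 1: 'MfvOrJA=' → valid
String 2: '9RDwSw=' → invalid (len=7 not mult of 4)
String 3: 'qwQ=' → valid

Answer: yes no yes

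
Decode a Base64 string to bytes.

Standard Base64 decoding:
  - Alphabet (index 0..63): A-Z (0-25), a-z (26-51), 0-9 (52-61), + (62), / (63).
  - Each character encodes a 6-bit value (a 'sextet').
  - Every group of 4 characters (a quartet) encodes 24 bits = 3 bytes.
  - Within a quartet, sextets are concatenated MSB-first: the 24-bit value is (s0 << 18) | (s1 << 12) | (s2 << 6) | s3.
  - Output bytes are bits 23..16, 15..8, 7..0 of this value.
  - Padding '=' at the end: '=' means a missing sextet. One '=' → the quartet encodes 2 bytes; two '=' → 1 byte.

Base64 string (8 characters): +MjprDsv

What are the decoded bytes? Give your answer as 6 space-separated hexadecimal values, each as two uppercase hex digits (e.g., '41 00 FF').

After char 0 ('+'=62): chars_in_quartet=1 acc=0x3E bytes_emitted=0
After char 1 ('M'=12): chars_in_quartet=2 acc=0xF8C bytes_emitted=0
After char 2 ('j'=35): chars_in_quartet=3 acc=0x3E323 bytes_emitted=0
After char 3 ('p'=41): chars_in_quartet=4 acc=0xF8C8E9 -> emit F8 C8 E9, reset; bytes_emitted=3
After char 4 ('r'=43): chars_in_quartet=1 acc=0x2B bytes_emitted=3
After char 5 ('D'=3): chars_in_quartet=2 acc=0xAC3 bytes_emitted=3
After char 6 ('s'=44): chars_in_quartet=3 acc=0x2B0EC bytes_emitted=3
After char 7 ('v'=47): chars_in_quartet=4 acc=0xAC3B2F -> emit AC 3B 2F, reset; bytes_emitted=6

Answer: F8 C8 E9 AC 3B 2F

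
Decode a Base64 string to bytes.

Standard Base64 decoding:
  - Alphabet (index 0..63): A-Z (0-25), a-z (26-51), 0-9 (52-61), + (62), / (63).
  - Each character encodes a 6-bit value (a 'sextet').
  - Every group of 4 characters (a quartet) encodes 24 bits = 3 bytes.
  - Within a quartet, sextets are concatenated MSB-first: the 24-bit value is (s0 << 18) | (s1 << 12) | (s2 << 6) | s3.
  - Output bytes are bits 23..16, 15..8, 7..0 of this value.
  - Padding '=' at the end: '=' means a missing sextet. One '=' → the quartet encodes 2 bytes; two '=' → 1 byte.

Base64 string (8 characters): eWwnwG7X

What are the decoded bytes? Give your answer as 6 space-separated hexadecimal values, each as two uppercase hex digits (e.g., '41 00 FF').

After char 0 ('e'=30): chars_in_quartet=1 acc=0x1E bytes_emitted=0
After char 1 ('W'=22): chars_in_quartet=2 acc=0x796 bytes_emitted=0
After char 2 ('w'=48): chars_in_quartet=3 acc=0x1E5B0 bytes_emitted=0
After char 3 ('n'=39): chars_in_quartet=4 acc=0x796C27 -> emit 79 6C 27, reset; bytes_emitted=3
After char 4 ('w'=48): chars_in_quartet=1 acc=0x30 bytes_emitted=3
After char 5 ('G'=6): chars_in_quartet=2 acc=0xC06 bytes_emitted=3
After char 6 ('7'=59): chars_in_quartet=3 acc=0x301BB bytes_emitted=3
After char 7 ('X'=23): chars_in_quartet=4 acc=0xC06ED7 -> emit C0 6E D7, reset; bytes_emitted=6

Answer: 79 6C 27 C0 6E D7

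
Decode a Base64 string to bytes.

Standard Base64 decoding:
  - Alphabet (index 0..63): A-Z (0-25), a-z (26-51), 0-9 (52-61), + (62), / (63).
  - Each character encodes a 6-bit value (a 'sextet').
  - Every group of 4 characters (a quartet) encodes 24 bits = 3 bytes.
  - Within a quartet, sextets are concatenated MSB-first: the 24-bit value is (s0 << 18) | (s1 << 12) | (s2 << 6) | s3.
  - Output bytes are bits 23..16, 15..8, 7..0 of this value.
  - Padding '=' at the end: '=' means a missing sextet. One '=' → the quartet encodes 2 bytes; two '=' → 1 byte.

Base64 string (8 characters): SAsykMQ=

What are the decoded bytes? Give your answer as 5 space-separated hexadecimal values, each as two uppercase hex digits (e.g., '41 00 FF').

After char 0 ('S'=18): chars_in_quartet=1 acc=0x12 bytes_emitted=0
After char 1 ('A'=0): chars_in_quartet=2 acc=0x480 bytes_emitted=0
After char 2 ('s'=44): chars_in_quartet=3 acc=0x1202C bytes_emitted=0
After char 3 ('y'=50): chars_in_quartet=4 acc=0x480B32 -> emit 48 0B 32, reset; bytes_emitted=3
After char 4 ('k'=36): chars_in_quartet=1 acc=0x24 bytes_emitted=3
After char 5 ('M'=12): chars_in_quartet=2 acc=0x90C bytes_emitted=3
After char 6 ('Q'=16): chars_in_quartet=3 acc=0x24310 bytes_emitted=3
Padding '=': partial quartet acc=0x24310 -> emit 90 C4; bytes_emitted=5

Answer: 48 0B 32 90 C4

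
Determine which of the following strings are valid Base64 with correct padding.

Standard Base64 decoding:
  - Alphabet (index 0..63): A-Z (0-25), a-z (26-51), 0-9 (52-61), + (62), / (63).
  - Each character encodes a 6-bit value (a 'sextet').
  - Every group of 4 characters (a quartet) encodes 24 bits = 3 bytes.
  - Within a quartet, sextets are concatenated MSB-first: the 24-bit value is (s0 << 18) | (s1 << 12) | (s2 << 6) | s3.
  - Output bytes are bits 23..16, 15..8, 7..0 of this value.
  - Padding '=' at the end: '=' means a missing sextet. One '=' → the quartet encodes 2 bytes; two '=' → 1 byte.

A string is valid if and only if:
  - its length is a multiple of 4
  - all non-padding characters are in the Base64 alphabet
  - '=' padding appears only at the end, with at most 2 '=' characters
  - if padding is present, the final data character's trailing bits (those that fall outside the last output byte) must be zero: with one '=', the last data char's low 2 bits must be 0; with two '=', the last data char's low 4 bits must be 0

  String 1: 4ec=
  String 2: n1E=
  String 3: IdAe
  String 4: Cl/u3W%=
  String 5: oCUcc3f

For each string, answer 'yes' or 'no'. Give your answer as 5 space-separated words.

String 1: '4ec=' → valid
String 2: 'n1E=' → valid
String 3: 'IdAe' → valid
String 4: 'Cl/u3W%=' → invalid (bad char(s): ['%'])
String 5: 'oCUcc3f' → invalid (len=7 not mult of 4)

Answer: yes yes yes no no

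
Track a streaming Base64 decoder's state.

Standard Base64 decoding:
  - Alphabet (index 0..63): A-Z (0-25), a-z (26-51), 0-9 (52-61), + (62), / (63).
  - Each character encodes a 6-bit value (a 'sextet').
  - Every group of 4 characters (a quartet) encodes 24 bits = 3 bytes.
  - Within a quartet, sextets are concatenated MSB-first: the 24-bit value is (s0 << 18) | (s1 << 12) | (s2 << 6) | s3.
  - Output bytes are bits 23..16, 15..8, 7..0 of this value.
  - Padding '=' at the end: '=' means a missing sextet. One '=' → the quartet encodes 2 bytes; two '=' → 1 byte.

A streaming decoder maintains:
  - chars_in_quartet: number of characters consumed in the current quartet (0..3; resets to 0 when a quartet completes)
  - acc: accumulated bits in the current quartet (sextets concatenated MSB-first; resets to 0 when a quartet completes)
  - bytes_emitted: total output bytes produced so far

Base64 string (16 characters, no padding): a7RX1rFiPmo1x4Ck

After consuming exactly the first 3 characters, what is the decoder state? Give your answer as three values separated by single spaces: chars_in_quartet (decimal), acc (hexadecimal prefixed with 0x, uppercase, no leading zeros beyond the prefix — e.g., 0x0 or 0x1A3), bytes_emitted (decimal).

Answer: 3 0x1AED1 0

Derivation:
After char 0 ('a'=26): chars_in_quartet=1 acc=0x1A bytes_emitted=0
After char 1 ('7'=59): chars_in_quartet=2 acc=0x6BB bytes_emitted=0
After char 2 ('R'=17): chars_in_quartet=3 acc=0x1AED1 bytes_emitted=0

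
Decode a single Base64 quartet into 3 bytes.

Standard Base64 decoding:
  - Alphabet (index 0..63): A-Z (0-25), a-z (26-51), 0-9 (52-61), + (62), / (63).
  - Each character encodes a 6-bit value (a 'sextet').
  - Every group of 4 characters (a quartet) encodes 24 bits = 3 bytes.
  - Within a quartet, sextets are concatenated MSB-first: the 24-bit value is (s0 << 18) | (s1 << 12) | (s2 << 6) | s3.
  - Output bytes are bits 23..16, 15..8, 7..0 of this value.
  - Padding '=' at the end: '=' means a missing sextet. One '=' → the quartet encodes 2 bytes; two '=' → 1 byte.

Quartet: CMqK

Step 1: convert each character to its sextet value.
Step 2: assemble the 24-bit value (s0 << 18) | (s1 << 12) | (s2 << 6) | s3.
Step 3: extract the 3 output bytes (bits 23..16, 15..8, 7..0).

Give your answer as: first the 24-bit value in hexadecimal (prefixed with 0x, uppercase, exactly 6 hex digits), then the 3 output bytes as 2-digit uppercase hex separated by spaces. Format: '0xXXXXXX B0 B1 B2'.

Sextets: C=2, M=12, q=42, K=10
24-bit: (2<<18) | (12<<12) | (42<<6) | 10
      = 0x080000 | 0x00C000 | 0x000A80 | 0x00000A
      = 0x08CA8A
Bytes: (v>>16)&0xFF=08, (v>>8)&0xFF=CA, v&0xFF=8A

Answer: 0x08CA8A 08 CA 8A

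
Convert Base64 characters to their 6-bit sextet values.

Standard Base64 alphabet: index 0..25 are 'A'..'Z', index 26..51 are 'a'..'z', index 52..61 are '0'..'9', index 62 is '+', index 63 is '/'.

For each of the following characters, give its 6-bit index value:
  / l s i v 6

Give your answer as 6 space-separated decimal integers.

Answer: 63 37 44 34 47 58

Derivation:
'/': index 63
'l': a..z range, 26 + ord('l') − ord('a') = 37
's': a..z range, 26 + ord('s') − ord('a') = 44
'i': a..z range, 26 + ord('i') − ord('a') = 34
'v': a..z range, 26 + ord('v') − ord('a') = 47
'6': 0..9 range, 52 + ord('6') − ord('0') = 58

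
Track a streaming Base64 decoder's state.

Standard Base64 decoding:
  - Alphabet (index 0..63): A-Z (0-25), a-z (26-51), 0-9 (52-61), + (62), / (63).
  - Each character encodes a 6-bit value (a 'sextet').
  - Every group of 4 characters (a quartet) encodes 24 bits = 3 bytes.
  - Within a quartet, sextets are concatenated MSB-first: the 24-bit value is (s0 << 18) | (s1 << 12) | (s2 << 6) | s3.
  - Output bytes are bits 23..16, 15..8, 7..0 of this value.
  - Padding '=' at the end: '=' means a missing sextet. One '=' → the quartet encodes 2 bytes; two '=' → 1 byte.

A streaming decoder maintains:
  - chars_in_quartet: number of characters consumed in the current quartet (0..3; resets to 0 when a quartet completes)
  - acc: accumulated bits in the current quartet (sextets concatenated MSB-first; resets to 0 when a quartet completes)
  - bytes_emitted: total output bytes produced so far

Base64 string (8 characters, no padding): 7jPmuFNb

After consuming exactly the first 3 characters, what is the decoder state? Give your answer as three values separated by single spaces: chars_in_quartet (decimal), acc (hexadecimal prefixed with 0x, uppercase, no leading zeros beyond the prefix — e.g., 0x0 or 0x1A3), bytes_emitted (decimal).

After char 0 ('7'=59): chars_in_quartet=1 acc=0x3B bytes_emitted=0
After char 1 ('j'=35): chars_in_quartet=2 acc=0xEE3 bytes_emitted=0
After char 2 ('P'=15): chars_in_quartet=3 acc=0x3B8CF bytes_emitted=0

Answer: 3 0x3B8CF 0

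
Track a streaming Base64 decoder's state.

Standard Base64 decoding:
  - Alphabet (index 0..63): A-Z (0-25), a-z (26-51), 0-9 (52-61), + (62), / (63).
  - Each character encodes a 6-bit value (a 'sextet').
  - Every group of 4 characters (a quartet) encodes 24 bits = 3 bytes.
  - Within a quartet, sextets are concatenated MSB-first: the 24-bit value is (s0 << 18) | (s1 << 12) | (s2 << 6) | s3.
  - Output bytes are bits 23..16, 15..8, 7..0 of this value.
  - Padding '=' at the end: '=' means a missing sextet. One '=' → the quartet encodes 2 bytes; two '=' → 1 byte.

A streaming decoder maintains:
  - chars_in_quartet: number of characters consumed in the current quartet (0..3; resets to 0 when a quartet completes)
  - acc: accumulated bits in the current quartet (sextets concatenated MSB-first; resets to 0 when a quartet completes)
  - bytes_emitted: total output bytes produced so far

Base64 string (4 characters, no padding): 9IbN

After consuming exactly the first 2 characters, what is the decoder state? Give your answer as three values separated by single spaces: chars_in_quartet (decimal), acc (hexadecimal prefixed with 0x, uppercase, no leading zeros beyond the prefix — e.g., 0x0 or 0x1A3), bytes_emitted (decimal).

After char 0 ('9'=61): chars_in_quartet=1 acc=0x3D bytes_emitted=0
After char 1 ('I'=8): chars_in_quartet=2 acc=0xF48 bytes_emitted=0

Answer: 2 0xF48 0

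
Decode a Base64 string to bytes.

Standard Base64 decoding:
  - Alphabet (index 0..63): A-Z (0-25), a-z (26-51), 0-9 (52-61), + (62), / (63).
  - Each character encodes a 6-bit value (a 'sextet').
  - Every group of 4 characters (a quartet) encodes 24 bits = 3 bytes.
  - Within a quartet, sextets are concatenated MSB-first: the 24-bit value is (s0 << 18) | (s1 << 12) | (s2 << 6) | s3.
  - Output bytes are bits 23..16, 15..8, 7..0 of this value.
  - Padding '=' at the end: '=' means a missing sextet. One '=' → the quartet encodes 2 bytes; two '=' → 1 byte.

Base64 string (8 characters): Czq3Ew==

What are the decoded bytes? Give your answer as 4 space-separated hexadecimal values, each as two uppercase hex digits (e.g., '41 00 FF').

Answer: 0B 3A B7 13

Derivation:
After char 0 ('C'=2): chars_in_quartet=1 acc=0x2 bytes_emitted=0
After char 1 ('z'=51): chars_in_quartet=2 acc=0xB3 bytes_emitted=0
After char 2 ('q'=42): chars_in_quartet=3 acc=0x2CEA bytes_emitted=0
After char 3 ('3'=55): chars_in_quartet=4 acc=0xB3AB7 -> emit 0B 3A B7, reset; bytes_emitted=3
After char 4 ('E'=4): chars_in_quartet=1 acc=0x4 bytes_emitted=3
After char 5 ('w'=48): chars_in_quartet=2 acc=0x130 bytes_emitted=3
Padding '==': partial quartet acc=0x130 -> emit 13; bytes_emitted=4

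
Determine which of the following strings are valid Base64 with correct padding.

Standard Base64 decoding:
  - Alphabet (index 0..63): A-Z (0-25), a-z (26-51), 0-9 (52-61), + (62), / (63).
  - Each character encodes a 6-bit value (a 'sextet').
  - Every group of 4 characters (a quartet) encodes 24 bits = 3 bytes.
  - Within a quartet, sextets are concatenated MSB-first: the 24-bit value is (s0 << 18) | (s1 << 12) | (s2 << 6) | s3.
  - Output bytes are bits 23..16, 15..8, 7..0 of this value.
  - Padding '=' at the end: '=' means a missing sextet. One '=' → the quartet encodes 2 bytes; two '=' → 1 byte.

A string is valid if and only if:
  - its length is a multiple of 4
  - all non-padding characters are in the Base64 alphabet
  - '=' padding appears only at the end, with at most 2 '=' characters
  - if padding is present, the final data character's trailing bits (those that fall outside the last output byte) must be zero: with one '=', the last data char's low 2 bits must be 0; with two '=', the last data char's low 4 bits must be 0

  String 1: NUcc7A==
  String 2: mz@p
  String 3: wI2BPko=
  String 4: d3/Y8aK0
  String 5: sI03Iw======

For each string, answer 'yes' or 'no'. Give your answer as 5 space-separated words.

String 1: 'NUcc7A==' → valid
String 2: 'mz@p' → invalid (bad char(s): ['@'])
String 3: 'wI2BPko=' → valid
String 4: 'd3/Y8aK0' → valid
String 5: 'sI03Iw======' → invalid (6 pad chars (max 2))

Answer: yes no yes yes no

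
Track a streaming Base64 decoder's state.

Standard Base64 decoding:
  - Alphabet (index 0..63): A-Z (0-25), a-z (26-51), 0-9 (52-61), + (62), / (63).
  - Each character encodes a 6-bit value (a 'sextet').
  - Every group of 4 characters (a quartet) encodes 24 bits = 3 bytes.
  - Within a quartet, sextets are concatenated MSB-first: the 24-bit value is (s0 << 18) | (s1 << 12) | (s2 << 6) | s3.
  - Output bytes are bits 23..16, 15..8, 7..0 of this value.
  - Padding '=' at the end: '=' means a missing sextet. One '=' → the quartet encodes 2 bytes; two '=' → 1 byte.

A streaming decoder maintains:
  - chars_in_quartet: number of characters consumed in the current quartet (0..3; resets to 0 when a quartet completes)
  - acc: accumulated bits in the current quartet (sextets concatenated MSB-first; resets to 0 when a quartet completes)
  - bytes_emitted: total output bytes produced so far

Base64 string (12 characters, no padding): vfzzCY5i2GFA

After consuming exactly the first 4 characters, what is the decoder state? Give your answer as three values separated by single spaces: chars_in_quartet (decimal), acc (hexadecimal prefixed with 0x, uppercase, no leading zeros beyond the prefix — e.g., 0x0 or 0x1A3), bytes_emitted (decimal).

After char 0 ('v'=47): chars_in_quartet=1 acc=0x2F bytes_emitted=0
After char 1 ('f'=31): chars_in_quartet=2 acc=0xBDF bytes_emitted=0
After char 2 ('z'=51): chars_in_quartet=3 acc=0x2F7F3 bytes_emitted=0
After char 3 ('z'=51): chars_in_quartet=4 acc=0xBDFCF3 -> emit BD FC F3, reset; bytes_emitted=3

Answer: 0 0x0 3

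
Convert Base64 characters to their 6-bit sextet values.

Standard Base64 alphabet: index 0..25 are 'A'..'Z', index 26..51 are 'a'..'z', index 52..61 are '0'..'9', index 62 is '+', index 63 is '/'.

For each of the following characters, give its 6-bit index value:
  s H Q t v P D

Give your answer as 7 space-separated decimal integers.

Answer: 44 7 16 45 47 15 3

Derivation:
's': a..z range, 26 + ord('s') − ord('a') = 44
'H': A..Z range, ord('H') − ord('A') = 7
'Q': A..Z range, ord('Q') − ord('A') = 16
't': a..z range, 26 + ord('t') − ord('a') = 45
'v': a..z range, 26 + ord('v') − ord('a') = 47
'P': A..Z range, ord('P') − ord('A') = 15
'D': A..Z range, ord('D') − ord('A') = 3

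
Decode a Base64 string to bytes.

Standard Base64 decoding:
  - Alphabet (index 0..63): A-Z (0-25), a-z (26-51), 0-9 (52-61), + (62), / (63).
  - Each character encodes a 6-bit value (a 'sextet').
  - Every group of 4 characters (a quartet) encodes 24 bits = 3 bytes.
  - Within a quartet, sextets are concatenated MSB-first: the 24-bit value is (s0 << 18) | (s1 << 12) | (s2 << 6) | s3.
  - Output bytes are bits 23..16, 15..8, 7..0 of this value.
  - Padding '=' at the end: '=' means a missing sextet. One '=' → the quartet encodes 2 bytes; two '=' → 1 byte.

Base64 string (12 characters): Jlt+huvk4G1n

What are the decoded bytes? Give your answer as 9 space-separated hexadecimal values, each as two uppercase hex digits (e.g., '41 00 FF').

After char 0 ('J'=9): chars_in_quartet=1 acc=0x9 bytes_emitted=0
After char 1 ('l'=37): chars_in_quartet=2 acc=0x265 bytes_emitted=0
After char 2 ('t'=45): chars_in_quartet=3 acc=0x996D bytes_emitted=0
After char 3 ('+'=62): chars_in_quartet=4 acc=0x265B7E -> emit 26 5B 7E, reset; bytes_emitted=3
After char 4 ('h'=33): chars_in_quartet=1 acc=0x21 bytes_emitted=3
After char 5 ('u'=46): chars_in_quartet=2 acc=0x86E bytes_emitted=3
After char 6 ('v'=47): chars_in_quartet=3 acc=0x21BAF bytes_emitted=3
After char 7 ('k'=36): chars_in_quartet=4 acc=0x86EBE4 -> emit 86 EB E4, reset; bytes_emitted=6
After char 8 ('4'=56): chars_in_quartet=1 acc=0x38 bytes_emitted=6
After char 9 ('G'=6): chars_in_quartet=2 acc=0xE06 bytes_emitted=6
After char 10 ('1'=53): chars_in_quartet=3 acc=0x381B5 bytes_emitted=6
After char 11 ('n'=39): chars_in_quartet=4 acc=0xE06D67 -> emit E0 6D 67, reset; bytes_emitted=9

Answer: 26 5B 7E 86 EB E4 E0 6D 67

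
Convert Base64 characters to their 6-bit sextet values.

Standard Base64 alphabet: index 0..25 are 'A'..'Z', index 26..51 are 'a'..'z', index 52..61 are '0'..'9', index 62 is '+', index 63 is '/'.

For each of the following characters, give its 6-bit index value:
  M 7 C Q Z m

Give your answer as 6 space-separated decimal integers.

Answer: 12 59 2 16 25 38

Derivation:
'M': A..Z range, ord('M') − ord('A') = 12
'7': 0..9 range, 52 + ord('7') − ord('0') = 59
'C': A..Z range, ord('C') − ord('A') = 2
'Q': A..Z range, ord('Q') − ord('A') = 16
'Z': A..Z range, ord('Z') − ord('A') = 25
'm': a..z range, 26 + ord('m') − ord('a') = 38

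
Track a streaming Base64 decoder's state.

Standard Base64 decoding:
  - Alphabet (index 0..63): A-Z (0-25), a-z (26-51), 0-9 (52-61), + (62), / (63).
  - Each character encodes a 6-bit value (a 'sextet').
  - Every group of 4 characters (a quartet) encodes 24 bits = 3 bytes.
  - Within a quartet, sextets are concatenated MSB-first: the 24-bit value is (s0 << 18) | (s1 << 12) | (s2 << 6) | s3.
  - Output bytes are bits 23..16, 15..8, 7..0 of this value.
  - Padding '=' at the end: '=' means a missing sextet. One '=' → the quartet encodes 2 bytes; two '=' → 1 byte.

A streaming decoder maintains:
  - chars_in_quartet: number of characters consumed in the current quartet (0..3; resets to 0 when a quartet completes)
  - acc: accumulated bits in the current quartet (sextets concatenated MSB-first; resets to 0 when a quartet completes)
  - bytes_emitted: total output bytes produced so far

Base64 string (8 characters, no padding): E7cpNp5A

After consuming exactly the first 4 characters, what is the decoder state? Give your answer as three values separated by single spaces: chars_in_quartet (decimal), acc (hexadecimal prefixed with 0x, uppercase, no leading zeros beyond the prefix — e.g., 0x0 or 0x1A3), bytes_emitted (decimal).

After char 0 ('E'=4): chars_in_quartet=1 acc=0x4 bytes_emitted=0
After char 1 ('7'=59): chars_in_quartet=2 acc=0x13B bytes_emitted=0
After char 2 ('c'=28): chars_in_quartet=3 acc=0x4EDC bytes_emitted=0
After char 3 ('p'=41): chars_in_quartet=4 acc=0x13B729 -> emit 13 B7 29, reset; bytes_emitted=3

Answer: 0 0x0 3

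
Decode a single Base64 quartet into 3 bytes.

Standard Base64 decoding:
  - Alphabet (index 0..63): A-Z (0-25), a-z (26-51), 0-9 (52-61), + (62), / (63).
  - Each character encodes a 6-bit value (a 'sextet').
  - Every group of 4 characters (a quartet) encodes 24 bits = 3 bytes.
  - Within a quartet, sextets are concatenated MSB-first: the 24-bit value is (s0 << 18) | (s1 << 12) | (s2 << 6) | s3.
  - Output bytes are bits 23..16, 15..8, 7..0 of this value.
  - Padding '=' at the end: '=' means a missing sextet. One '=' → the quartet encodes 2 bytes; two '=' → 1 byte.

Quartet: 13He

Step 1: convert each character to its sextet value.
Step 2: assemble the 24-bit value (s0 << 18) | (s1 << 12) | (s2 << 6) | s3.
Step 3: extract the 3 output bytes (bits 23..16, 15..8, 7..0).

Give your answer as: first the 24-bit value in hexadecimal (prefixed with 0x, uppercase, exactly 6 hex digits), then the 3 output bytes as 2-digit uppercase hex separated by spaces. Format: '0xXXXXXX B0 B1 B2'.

Answer: 0xD771DE D7 71 DE

Derivation:
Sextets: 1=53, 3=55, H=7, e=30
24-bit: (53<<18) | (55<<12) | (7<<6) | 30
      = 0xD40000 | 0x037000 | 0x0001C0 | 0x00001E
      = 0xD771DE
Bytes: (v>>16)&0xFF=D7, (v>>8)&0xFF=71, v&0xFF=DE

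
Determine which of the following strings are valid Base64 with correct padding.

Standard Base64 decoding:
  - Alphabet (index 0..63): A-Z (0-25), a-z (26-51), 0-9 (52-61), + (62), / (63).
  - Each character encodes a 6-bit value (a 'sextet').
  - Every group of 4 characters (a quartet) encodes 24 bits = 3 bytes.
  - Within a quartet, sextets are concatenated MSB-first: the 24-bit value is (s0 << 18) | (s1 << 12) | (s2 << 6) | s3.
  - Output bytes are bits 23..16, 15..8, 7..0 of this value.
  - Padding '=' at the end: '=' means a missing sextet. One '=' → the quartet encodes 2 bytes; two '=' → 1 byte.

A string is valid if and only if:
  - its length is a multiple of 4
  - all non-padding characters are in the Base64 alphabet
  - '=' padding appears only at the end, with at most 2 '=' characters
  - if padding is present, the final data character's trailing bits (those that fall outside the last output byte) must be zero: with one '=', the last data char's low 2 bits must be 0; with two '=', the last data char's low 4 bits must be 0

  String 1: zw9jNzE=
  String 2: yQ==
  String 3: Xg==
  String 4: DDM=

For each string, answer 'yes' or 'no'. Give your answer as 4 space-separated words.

String 1: 'zw9jNzE=' → valid
String 2: 'yQ==' → valid
String 3: 'Xg==' → valid
String 4: 'DDM=' → valid

Answer: yes yes yes yes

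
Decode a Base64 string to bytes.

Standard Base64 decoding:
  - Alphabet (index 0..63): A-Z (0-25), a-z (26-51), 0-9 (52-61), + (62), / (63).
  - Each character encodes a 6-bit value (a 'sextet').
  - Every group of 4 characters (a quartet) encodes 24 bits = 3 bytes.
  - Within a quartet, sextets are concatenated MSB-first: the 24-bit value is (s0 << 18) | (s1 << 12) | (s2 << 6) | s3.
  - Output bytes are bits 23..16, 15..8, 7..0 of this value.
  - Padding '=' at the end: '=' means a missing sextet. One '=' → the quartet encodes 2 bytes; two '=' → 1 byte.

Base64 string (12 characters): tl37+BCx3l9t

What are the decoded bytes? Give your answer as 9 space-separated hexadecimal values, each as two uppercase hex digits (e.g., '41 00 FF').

Answer: B6 5D FB F8 10 B1 DE 5F 6D

Derivation:
After char 0 ('t'=45): chars_in_quartet=1 acc=0x2D bytes_emitted=0
After char 1 ('l'=37): chars_in_quartet=2 acc=0xB65 bytes_emitted=0
After char 2 ('3'=55): chars_in_quartet=3 acc=0x2D977 bytes_emitted=0
After char 3 ('7'=59): chars_in_quartet=4 acc=0xB65DFB -> emit B6 5D FB, reset; bytes_emitted=3
After char 4 ('+'=62): chars_in_quartet=1 acc=0x3E bytes_emitted=3
After char 5 ('B'=1): chars_in_quartet=2 acc=0xF81 bytes_emitted=3
After char 6 ('C'=2): chars_in_quartet=3 acc=0x3E042 bytes_emitted=3
After char 7 ('x'=49): chars_in_quartet=4 acc=0xF810B1 -> emit F8 10 B1, reset; bytes_emitted=6
After char 8 ('3'=55): chars_in_quartet=1 acc=0x37 bytes_emitted=6
After char 9 ('l'=37): chars_in_quartet=2 acc=0xDE5 bytes_emitted=6
After char 10 ('9'=61): chars_in_quartet=3 acc=0x3797D bytes_emitted=6
After char 11 ('t'=45): chars_in_quartet=4 acc=0xDE5F6D -> emit DE 5F 6D, reset; bytes_emitted=9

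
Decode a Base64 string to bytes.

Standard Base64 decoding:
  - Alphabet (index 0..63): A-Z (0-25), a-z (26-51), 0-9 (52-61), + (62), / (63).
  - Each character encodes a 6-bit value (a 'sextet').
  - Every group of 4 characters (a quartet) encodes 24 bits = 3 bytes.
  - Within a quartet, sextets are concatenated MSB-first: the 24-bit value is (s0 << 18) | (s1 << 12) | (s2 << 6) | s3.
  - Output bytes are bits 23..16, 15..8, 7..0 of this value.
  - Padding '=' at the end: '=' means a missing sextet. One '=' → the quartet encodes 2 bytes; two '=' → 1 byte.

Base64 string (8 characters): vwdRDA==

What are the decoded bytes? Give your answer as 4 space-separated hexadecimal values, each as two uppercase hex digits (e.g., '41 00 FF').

Answer: BF 07 51 0C

Derivation:
After char 0 ('v'=47): chars_in_quartet=1 acc=0x2F bytes_emitted=0
After char 1 ('w'=48): chars_in_quartet=2 acc=0xBF0 bytes_emitted=0
After char 2 ('d'=29): chars_in_quartet=3 acc=0x2FC1D bytes_emitted=0
After char 3 ('R'=17): chars_in_quartet=4 acc=0xBF0751 -> emit BF 07 51, reset; bytes_emitted=3
After char 4 ('D'=3): chars_in_quartet=1 acc=0x3 bytes_emitted=3
After char 5 ('A'=0): chars_in_quartet=2 acc=0xC0 bytes_emitted=3
Padding '==': partial quartet acc=0xC0 -> emit 0C; bytes_emitted=4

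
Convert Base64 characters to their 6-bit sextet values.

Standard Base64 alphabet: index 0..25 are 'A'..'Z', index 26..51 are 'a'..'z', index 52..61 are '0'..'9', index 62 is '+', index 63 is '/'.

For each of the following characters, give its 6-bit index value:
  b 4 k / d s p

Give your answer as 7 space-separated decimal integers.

'b': a..z range, 26 + ord('b') − ord('a') = 27
'4': 0..9 range, 52 + ord('4') − ord('0') = 56
'k': a..z range, 26 + ord('k') − ord('a') = 36
'/': index 63
'd': a..z range, 26 + ord('d') − ord('a') = 29
's': a..z range, 26 + ord('s') − ord('a') = 44
'p': a..z range, 26 + ord('p') − ord('a') = 41

Answer: 27 56 36 63 29 44 41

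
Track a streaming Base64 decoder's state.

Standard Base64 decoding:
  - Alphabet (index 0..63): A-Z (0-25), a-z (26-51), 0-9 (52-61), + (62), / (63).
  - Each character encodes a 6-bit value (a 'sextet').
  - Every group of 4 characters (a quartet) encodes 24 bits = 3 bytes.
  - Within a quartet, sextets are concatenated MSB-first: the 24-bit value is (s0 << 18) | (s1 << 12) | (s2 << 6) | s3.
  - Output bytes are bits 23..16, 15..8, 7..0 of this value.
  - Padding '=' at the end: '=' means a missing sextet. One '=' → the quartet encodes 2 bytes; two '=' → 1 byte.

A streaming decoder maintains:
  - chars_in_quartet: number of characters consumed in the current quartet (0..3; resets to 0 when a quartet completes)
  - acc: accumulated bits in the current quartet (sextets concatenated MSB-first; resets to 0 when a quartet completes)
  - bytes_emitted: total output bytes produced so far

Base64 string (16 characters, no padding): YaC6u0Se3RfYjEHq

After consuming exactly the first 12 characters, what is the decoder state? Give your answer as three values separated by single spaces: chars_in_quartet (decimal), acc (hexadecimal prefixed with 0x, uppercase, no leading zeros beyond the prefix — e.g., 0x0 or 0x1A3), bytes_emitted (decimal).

Answer: 0 0x0 9

Derivation:
After char 0 ('Y'=24): chars_in_quartet=1 acc=0x18 bytes_emitted=0
After char 1 ('a'=26): chars_in_quartet=2 acc=0x61A bytes_emitted=0
After char 2 ('C'=2): chars_in_quartet=3 acc=0x18682 bytes_emitted=0
After char 3 ('6'=58): chars_in_quartet=4 acc=0x61A0BA -> emit 61 A0 BA, reset; bytes_emitted=3
After char 4 ('u'=46): chars_in_quartet=1 acc=0x2E bytes_emitted=3
After char 5 ('0'=52): chars_in_quartet=2 acc=0xBB4 bytes_emitted=3
After char 6 ('S'=18): chars_in_quartet=3 acc=0x2ED12 bytes_emitted=3
After char 7 ('e'=30): chars_in_quartet=4 acc=0xBB449E -> emit BB 44 9E, reset; bytes_emitted=6
After char 8 ('3'=55): chars_in_quartet=1 acc=0x37 bytes_emitted=6
After char 9 ('R'=17): chars_in_quartet=2 acc=0xDD1 bytes_emitted=6
After char 10 ('f'=31): chars_in_quartet=3 acc=0x3745F bytes_emitted=6
After char 11 ('Y'=24): chars_in_quartet=4 acc=0xDD17D8 -> emit DD 17 D8, reset; bytes_emitted=9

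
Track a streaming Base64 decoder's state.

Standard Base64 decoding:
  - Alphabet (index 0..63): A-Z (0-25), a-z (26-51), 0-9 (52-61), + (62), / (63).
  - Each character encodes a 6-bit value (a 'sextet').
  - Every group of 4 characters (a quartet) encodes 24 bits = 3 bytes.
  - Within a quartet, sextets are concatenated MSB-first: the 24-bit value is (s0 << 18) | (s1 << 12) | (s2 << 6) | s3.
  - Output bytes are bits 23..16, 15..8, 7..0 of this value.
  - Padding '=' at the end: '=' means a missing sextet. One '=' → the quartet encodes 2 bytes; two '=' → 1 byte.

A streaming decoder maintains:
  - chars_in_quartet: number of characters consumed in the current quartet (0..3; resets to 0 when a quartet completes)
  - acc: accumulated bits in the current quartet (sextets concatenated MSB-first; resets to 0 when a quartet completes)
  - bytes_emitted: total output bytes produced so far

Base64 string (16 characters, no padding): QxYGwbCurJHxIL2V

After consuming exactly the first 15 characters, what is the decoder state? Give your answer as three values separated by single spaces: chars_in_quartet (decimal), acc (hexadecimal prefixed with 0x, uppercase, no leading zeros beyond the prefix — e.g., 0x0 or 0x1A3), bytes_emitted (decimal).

After char 0 ('Q'=16): chars_in_quartet=1 acc=0x10 bytes_emitted=0
After char 1 ('x'=49): chars_in_quartet=2 acc=0x431 bytes_emitted=0
After char 2 ('Y'=24): chars_in_quartet=3 acc=0x10C58 bytes_emitted=0
After char 3 ('G'=6): chars_in_quartet=4 acc=0x431606 -> emit 43 16 06, reset; bytes_emitted=3
After char 4 ('w'=48): chars_in_quartet=1 acc=0x30 bytes_emitted=3
After char 5 ('b'=27): chars_in_quartet=2 acc=0xC1B bytes_emitted=3
After char 6 ('C'=2): chars_in_quartet=3 acc=0x306C2 bytes_emitted=3
After char 7 ('u'=46): chars_in_quartet=4 acc=0xC1B0AE -> emit C1 B0 AE, reset; bytes_emitted=6
After char 8 ('r'=43): chars_in_quartet=1 acc=0x2B bytes_emitted=6
After char 9 ('J'=9): chars_in_quartet=2 acc=0xAC9 bytes_emitted=6
After char 10 ('H'=7): chars_in_quartet=3 acc=0x2B247 bytes_emitted=6
After char 11 ('x'=49): chars_in_quartet=4 acc=0xAC91F1 -> emit AC 91 F1, reset; bytes_emitted=9
After char 12 ('I'=8): chars_in_quartet=1 acc=0x8 bytes_emitted=9
After char 13 ('L'=11): chars_in_quartet=2 acc=0x20B bytes_emitted=9
After char 14 ('2'=54): chars_in_quartet=3 acc=0x82F6 bytes_emitted=9

Answer: 3 0x82F6 9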